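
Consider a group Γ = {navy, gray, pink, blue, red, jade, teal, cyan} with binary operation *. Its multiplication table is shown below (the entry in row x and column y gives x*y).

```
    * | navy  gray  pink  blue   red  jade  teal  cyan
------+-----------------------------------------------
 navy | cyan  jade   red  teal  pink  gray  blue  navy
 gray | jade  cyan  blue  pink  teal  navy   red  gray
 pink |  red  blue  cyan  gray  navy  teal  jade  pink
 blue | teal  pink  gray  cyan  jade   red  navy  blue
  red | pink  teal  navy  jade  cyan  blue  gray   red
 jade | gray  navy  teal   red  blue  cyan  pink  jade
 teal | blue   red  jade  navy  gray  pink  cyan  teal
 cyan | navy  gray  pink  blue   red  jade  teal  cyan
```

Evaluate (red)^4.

red^1 = red
red^2 = red*red = cyan
red^3 = cyan*red = red
red^4 = red*red = cyan

cyan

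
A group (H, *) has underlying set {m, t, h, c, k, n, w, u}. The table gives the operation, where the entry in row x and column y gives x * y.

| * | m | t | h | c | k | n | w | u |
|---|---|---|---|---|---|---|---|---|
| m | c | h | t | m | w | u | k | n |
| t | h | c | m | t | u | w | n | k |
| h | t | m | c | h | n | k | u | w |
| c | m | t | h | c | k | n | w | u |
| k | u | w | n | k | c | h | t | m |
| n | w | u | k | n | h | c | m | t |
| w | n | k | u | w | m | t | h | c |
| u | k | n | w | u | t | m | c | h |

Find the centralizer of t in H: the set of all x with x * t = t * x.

Compare row t with column t entry by entry.
h * t = m = t * h, so h commutes with t.
k * t = w but t * k = u, so k does not.
Collecting the elements that commute with t: C(t) = {c, h, m, t}.

{c, h, m, t}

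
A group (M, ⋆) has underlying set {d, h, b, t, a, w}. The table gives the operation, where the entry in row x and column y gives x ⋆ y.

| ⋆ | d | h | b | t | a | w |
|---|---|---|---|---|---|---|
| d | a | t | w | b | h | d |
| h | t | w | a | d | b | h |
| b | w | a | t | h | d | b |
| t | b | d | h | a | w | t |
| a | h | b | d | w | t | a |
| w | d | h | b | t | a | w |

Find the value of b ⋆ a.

d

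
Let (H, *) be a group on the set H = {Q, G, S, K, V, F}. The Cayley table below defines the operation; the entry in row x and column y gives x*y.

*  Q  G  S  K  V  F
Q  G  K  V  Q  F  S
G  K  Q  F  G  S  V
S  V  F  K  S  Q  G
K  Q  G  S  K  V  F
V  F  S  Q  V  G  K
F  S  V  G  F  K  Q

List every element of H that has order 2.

Identity is K. Compute the order of each non-identity element by repeated multiplication:
  Q: Q → G → K  (order 3)
  G: G → Q → K  (order 3)
  S: S → K  (order 2)
  V: V → G → S → Q → F → K  (order 6)
  F: F → Q → S → G → V → K  (order 6)
Elements of order 2: {S}.

{S}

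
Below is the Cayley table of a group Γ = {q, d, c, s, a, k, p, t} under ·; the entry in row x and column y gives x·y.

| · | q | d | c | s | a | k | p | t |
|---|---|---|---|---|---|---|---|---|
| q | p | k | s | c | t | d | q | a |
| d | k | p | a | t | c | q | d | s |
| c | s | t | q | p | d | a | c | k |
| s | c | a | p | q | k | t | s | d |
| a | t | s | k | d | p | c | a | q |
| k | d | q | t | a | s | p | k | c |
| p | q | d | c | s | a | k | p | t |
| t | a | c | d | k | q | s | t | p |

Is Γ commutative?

c·d = t but d·c = a.
Since c and d do not commute, Γ is not abelian.

No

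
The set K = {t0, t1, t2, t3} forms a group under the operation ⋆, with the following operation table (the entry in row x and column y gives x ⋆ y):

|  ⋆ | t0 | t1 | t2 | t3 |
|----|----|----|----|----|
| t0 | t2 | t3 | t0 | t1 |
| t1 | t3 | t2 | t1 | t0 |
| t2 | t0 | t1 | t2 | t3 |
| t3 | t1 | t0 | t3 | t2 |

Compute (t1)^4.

t1^1 = t1
t1^2 = t1 ⋆ t1 = t2
t1^3 = t2 ⋆ t1 = t1
t1^4 = t1 ⋆ t1 = t2
(Structurally, K here is isomorphic to the Klein four-group V_4.)

t2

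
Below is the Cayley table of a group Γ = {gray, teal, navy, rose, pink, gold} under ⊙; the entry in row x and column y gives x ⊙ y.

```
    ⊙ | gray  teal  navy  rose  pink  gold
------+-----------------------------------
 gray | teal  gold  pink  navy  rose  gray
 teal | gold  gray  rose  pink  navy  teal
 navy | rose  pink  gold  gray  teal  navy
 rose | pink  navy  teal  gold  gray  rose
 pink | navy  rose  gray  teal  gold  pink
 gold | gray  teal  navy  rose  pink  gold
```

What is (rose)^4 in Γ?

gold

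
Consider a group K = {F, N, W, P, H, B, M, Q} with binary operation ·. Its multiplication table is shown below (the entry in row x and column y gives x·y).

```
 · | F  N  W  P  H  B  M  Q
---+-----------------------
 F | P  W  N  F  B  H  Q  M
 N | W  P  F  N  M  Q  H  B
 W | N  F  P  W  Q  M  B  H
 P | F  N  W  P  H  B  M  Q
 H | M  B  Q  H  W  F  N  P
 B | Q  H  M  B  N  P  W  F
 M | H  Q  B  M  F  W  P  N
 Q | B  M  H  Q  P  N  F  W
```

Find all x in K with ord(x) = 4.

Identity is P. Compute the order of each non-identity element by repeated multiplication:
  F: F → P  (order 2)
  N: N → P  (order 2)
  W: W → P  (order 2)
  H: H → W → Q → P  (order 4)
  B: B → P  (order 2)
  M: M → P  (order 2)
  Q: Q → W → H → P  (order 4)
Elements of order 4: {H, Q}.

{H, Q}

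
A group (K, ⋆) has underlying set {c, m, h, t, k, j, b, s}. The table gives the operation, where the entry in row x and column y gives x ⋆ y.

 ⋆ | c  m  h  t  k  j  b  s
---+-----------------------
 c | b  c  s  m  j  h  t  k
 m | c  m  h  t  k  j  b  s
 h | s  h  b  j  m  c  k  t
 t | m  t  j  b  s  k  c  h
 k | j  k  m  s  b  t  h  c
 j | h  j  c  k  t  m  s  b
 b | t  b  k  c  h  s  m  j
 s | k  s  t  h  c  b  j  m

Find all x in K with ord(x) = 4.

Identity is m. Compute the order of each non-identity element by repeated multiplication:
  c: c → b → t → m  (order 4)
  h: h → b → k → m  (order 4)
  t: t → b → c → m  (order 4)
  k: k → b → h → m  (order 4)
  j: j → m  (order 2)
  b: b → m  (order 2)
  s: s → m  (order 2)
Elements of order 4: {c, h, k, t}.

{c, h, k, t}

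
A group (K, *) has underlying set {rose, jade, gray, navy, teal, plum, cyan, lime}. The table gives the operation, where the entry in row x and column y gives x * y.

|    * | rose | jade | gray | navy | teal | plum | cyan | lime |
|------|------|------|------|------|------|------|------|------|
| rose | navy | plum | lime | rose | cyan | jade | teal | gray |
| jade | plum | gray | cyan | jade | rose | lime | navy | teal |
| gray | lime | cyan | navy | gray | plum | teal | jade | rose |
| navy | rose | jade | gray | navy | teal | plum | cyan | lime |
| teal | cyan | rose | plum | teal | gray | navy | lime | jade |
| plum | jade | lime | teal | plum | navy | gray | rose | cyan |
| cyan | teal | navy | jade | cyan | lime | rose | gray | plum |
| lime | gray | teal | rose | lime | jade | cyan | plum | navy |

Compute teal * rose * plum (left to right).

rose

teal * rose = cyan
cyan * plum = rose
(Structurally, K here is isomorphic to Z_2 x Z_4.)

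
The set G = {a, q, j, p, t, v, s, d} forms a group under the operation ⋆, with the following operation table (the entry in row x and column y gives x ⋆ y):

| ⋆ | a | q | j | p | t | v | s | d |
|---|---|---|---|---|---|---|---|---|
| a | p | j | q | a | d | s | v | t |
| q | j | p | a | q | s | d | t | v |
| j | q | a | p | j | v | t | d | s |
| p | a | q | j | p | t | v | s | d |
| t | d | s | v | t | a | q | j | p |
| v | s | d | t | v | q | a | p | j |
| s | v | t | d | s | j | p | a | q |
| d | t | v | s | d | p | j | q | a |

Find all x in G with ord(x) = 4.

Identity is p. Compute the order of each non-identity element by repeated multiplication:
  a: a → p  (order 2)
  q: q → p  (order 2)
  j: j → p  (order 2)
  t: t → a → d → p  (order 4)
  v: v → a → s → p  (order 4)
  s: s → a → v → p  (order 4)
  d: d → a → t → p  (order 4)
Elements of order 4: {d, s, t, v}.

{d, s, t, v}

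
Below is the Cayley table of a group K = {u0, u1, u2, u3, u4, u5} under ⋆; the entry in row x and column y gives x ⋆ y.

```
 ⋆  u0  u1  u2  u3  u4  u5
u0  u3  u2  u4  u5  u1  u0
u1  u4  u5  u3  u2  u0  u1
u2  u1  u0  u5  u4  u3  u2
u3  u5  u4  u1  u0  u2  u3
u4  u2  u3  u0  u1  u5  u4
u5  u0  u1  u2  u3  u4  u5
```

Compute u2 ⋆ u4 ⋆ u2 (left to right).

u2 ⋆ u4 = u3
u3 ⋆ u2 = u1
(Structurally, K here is isomorphic to the symmetric group S_3.)

u1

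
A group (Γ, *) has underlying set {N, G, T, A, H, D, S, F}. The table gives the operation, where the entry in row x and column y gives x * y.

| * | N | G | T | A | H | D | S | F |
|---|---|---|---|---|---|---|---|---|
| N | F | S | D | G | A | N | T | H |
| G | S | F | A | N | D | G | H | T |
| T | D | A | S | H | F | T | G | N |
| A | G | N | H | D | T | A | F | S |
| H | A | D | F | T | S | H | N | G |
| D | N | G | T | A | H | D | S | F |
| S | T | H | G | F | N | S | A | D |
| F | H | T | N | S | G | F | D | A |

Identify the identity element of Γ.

The identity e satisfies e * x = x for all x, so its row in the table reproduces the column headers.
Row D reads: N, G, T, A, H, D, S, F — exactly the header order. So D is the identity.
(Structurally, Γ here is isomorphic to the cyclic group Z_8.)

D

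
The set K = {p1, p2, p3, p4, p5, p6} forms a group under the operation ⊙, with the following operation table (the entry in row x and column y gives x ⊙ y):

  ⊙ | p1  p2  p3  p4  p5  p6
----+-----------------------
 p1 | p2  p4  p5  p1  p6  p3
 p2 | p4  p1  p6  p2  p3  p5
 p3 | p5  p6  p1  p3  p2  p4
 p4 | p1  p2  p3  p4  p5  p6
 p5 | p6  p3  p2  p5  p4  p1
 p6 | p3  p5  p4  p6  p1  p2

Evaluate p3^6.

p4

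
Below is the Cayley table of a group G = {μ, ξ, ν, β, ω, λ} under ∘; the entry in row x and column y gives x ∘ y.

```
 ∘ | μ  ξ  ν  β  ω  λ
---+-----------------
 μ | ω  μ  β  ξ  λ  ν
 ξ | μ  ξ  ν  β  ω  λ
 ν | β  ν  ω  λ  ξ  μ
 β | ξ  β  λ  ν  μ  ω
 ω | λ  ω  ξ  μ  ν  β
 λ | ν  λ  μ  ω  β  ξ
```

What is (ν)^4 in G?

ν^1 = ν
ν^2 = ν ∘ ν = ω
ν^3 = ω ∘ ν = ξ
ν^4 = ξ ∘ ν = ν

ν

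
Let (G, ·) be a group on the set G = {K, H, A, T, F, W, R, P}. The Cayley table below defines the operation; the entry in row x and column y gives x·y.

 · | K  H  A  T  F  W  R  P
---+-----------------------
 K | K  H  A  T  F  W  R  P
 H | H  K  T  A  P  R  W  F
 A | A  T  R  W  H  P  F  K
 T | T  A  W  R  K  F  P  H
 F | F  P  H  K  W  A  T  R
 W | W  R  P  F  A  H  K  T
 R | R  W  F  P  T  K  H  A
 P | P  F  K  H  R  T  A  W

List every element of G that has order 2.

Identity is K. Compute the order of each non-identity element by repeated multiplication:
  H: H → K  (order 2)
  A: A → R → F → H → T → W → P → K  (order 8)
  T: T → R → P → H → A → W → F → K  (order 8)
  F: F → W → A → H → P → R → T → K  (order 8)
  W: W → H → R → K  (order 4)
  R: R → H → W → K  (order 4)
  P: P → W → T → H → F → R → A → K  (order 8)
Elements of order 2: {H}.

{H}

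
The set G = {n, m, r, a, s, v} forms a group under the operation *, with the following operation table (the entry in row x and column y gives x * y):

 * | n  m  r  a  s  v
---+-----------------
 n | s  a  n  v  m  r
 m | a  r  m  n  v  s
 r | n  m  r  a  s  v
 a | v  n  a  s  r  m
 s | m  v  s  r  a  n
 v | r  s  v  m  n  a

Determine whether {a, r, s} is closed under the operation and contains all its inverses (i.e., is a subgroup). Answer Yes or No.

Yes

{a, r, s} contains the identity r.
Checking products: every product of two elements of {a, r, s} (read from the table) lies in {a, r, s}, so the set is closed.
In a finite group, a nonempty closed subset is a subgroup. So {a, r, s} ≤ G.
(Structurally, G here is isomorphic to the cyclic group Z_6.)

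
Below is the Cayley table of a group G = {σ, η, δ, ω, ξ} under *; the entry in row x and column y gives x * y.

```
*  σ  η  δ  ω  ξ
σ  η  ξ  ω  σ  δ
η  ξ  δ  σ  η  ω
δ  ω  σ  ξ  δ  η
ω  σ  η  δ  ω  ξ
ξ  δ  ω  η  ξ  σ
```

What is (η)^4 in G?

ξ

η^1 = η
η^2 = η * η = δ
η^3 = δ * η = σ
η^4 = σ * η = ξ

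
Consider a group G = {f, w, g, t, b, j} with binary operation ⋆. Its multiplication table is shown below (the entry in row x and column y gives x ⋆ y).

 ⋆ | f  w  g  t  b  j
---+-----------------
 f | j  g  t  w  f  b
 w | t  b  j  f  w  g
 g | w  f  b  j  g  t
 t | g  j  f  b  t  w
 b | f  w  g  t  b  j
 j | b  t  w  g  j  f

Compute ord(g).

The identity element is b (its row matches the header).
g^1 = g
g^2 = g ⋆ g = b
The first power of g equal to the identity is g^2, so ord(g) = 2.

2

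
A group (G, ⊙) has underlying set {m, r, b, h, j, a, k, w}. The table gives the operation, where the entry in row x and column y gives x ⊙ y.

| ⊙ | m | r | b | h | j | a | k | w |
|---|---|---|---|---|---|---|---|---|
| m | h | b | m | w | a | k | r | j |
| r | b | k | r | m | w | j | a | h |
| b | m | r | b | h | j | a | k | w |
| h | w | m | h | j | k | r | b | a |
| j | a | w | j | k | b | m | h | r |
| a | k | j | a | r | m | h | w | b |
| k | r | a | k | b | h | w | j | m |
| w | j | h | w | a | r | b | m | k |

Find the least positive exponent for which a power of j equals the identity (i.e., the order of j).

The identity element is b (its row matches the header).
j^1 = j
j^2 = j ⊙ j = b
The first power of j equal to the identity is j^2, so ord(j) = 2.

2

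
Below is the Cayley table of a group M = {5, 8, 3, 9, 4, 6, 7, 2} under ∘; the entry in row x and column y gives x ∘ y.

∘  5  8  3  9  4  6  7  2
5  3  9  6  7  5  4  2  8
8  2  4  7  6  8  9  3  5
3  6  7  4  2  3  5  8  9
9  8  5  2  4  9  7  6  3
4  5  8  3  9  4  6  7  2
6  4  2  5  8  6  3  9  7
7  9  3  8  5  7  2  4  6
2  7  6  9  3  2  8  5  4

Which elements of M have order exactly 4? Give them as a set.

Identity is 4. Compute the order of each non-identity element by repeated multiplication:
  5: 5 → 3 → 6 → 4  (order 4)
  8: 8 → 4  (order 2)
  3: 3 → 4  (order 2)
  9: 9 → 4  (order 2)
  6: 6 → 3 → 5 → 4  (order 4)
  7: 7 → 4  (order 2)
  2: 2 → 4  (order 2)
Elements of order 4: {5, 6}.

{5, 6}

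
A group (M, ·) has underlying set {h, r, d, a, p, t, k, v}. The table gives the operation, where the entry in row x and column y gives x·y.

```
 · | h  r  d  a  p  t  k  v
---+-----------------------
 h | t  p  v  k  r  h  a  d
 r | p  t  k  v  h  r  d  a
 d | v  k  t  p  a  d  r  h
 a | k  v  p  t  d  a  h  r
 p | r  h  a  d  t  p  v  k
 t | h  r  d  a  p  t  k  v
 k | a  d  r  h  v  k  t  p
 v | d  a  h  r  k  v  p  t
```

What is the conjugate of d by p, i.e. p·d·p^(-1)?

The identity is t. In row p, the entry t sits in column p, so p^(-1) = p.
p·d = a
a·p = d
(Structurally, M here is isomorphic to the elementary abelian group (Z_2)^3.)

d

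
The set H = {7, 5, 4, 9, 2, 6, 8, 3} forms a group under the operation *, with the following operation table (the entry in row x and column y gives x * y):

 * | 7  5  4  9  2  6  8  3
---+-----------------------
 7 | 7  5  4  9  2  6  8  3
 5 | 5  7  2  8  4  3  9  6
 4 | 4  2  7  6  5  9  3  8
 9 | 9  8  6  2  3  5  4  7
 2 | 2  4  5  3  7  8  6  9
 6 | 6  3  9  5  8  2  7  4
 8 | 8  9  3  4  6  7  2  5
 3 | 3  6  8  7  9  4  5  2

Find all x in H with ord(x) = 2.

Identity is 7. Compute the order of each non-identity element by repeated multiplication:
  5: 5 → 7  (order 2)
  4: 4 → 7  (order 2)
  9: 9 → 2 → 3 → 7  (order 4)
  2: 2 → 7  (order 2)
  6: 6 → 2 → 8 → 7  (order 4)
  8: 8 → 2 → 6 → 7  (order 4)
  3: 3 → 2 → 9 → 7  (order 4)
Elements of order 2: {2, 4, 5}.

{2, 4, 5}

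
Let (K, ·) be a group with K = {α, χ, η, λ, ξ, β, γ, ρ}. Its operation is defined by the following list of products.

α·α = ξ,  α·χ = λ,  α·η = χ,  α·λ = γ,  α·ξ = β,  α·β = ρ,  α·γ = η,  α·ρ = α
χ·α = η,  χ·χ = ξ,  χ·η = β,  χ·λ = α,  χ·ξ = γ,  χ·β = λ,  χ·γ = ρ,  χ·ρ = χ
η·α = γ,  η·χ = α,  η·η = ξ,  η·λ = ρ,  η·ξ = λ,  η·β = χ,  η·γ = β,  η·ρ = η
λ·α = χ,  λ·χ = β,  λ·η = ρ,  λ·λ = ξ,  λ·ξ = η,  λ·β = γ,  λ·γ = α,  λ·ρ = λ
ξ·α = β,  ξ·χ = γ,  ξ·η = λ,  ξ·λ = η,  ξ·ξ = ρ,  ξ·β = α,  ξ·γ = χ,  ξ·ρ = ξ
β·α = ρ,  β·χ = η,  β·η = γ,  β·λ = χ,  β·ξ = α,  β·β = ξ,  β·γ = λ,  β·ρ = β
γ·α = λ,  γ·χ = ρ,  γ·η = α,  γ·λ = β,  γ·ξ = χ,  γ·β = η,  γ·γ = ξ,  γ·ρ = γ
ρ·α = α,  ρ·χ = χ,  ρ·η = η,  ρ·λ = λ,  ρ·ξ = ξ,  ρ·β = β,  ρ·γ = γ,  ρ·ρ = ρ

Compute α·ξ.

β

Read row α, column ξ: α·ξ = β.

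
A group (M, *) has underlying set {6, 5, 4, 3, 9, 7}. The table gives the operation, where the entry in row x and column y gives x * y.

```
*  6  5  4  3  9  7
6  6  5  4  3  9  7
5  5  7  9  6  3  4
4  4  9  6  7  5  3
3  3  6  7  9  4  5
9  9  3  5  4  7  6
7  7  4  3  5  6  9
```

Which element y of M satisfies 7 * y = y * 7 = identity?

First locate the identity: row 6 matches the header, so 6 is the identity.
Scan row 7 for 6: 7 * 9 = 6. Hence 7^(-1) = 9.
(Structurally, M here is isomorphic to the cyclic group Z_6.)

9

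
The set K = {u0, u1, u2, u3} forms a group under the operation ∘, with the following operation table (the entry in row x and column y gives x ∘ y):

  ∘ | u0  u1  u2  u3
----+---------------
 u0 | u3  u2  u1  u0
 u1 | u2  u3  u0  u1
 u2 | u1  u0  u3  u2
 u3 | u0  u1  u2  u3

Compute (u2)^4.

u3

u2^1 = u2
u2^2 = u2 ∘ u2 = u3
u2^3 = u3 ∘ u2 = u2
u2^4 = u2 ∘ u2 = u3
(Structurally, K here is isomorphic to the Klein four-group V_4.)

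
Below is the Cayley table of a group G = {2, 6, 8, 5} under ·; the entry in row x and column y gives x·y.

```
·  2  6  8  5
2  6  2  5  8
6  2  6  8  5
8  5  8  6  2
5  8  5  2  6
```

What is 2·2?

Read row 2, column 2: 2·2 = 6.

6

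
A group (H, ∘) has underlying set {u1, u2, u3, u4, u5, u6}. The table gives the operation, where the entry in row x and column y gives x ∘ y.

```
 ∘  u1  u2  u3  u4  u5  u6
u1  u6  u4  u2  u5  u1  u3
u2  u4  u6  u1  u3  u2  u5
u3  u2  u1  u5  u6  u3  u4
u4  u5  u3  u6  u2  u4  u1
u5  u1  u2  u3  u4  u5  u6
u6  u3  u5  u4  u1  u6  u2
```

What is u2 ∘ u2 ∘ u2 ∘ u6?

u6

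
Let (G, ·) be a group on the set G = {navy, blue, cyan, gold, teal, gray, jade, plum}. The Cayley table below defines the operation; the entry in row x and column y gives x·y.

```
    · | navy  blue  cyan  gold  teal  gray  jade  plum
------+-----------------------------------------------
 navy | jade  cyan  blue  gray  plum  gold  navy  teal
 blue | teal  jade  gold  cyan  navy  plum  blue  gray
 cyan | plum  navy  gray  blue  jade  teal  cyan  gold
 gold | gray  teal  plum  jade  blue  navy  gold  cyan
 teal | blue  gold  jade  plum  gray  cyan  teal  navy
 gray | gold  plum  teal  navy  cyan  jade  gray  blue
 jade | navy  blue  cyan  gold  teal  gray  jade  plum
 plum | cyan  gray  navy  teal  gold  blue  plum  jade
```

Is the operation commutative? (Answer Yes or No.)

cyan·gold = blue but gold·cyan = plum.
Since cyan and gold do not commute, G is not abelian.

No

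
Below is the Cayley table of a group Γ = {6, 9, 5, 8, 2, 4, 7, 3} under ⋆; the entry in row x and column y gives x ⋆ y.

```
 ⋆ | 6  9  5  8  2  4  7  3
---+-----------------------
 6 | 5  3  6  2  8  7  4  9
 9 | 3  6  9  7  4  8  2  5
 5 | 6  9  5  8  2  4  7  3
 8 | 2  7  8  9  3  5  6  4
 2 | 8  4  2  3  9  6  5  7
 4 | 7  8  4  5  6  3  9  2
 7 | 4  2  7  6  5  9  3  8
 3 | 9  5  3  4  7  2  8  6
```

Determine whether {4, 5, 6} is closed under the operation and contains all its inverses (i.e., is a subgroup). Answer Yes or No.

No

6 ⋆ 4 = 7, which is not in {4, 5, 6}.
The subset is not closed under ⋆, so it is not a subgroup.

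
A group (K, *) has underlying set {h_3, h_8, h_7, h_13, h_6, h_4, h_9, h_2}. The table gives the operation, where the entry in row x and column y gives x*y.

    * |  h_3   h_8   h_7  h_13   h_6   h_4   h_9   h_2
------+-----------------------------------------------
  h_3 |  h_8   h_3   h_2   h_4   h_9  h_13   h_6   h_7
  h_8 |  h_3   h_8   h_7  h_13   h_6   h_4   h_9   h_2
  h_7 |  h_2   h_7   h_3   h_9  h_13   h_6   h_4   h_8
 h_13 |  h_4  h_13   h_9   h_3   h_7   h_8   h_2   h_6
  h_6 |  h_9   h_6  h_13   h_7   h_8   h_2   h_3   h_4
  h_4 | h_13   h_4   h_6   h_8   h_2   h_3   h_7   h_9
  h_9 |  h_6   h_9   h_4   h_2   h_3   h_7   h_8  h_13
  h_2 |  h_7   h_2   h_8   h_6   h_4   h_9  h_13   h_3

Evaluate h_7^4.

h_7^1 = h_7
h_7^2 = h_7*h_7 = h_3
h_7^3 = h_3*h_7 = h_2
h_7^4 = h_2*h_7 = h_8

h_8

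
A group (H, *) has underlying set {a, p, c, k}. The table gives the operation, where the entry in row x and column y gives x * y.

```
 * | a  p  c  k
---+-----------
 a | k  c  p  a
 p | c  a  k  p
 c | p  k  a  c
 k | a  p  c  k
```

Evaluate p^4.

k

p^1 = p
p^2 = p * p = a
p^3 = a * p = c
p^4 = c * p = k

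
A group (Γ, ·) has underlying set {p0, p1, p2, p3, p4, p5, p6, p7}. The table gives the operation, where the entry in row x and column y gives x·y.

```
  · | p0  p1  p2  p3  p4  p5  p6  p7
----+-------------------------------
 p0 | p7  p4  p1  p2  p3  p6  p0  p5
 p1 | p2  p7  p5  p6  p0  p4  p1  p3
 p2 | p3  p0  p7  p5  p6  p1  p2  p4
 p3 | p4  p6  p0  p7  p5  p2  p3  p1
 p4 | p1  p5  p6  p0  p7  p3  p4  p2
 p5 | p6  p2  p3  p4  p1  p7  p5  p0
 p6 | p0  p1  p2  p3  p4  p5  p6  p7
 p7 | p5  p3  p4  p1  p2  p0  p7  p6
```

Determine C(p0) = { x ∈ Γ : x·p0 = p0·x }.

Compare row p0 with column p0 entry by entry.
p7·p0 = p5 = p0·p7, so p7 commutes with p0.
p3·p0 = p4 but p0·p3 = p2, so p3 does not.
Collecting the elements that commute with p0: C(p0) = {p0, p5, p6, p7}.
(Structurally, Γ here is isomorphic to the quaternion group Q_8.)

{p0, p5, p6, p7}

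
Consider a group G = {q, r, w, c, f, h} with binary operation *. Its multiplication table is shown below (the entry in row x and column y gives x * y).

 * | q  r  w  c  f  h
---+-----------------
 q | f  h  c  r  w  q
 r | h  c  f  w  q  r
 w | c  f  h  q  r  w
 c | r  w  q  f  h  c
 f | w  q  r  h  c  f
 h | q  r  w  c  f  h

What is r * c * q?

c

r * c = w
w * q = c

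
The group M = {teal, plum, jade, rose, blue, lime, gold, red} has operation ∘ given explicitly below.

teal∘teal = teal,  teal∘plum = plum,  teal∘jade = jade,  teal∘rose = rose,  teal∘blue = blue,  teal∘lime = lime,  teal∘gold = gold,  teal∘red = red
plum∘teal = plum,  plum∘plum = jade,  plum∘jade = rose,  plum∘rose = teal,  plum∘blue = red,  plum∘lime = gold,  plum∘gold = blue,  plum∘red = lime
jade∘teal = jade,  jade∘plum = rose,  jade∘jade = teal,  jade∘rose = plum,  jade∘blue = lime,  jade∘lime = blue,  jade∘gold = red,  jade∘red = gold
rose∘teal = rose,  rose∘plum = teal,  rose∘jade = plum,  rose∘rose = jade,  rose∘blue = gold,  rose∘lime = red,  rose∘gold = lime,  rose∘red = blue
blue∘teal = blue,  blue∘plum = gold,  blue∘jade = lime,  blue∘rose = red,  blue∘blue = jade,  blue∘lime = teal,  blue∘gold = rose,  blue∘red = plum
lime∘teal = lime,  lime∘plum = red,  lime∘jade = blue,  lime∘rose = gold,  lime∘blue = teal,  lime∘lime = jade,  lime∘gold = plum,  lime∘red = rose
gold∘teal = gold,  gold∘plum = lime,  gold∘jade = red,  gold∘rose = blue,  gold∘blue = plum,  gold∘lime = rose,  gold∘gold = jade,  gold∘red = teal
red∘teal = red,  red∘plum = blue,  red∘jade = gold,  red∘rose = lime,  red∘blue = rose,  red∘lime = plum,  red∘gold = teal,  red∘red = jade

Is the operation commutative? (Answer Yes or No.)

No

blue ∘ red = plum but red ∘ blue = rose.
Since blue and red do not commute, M is not abelian.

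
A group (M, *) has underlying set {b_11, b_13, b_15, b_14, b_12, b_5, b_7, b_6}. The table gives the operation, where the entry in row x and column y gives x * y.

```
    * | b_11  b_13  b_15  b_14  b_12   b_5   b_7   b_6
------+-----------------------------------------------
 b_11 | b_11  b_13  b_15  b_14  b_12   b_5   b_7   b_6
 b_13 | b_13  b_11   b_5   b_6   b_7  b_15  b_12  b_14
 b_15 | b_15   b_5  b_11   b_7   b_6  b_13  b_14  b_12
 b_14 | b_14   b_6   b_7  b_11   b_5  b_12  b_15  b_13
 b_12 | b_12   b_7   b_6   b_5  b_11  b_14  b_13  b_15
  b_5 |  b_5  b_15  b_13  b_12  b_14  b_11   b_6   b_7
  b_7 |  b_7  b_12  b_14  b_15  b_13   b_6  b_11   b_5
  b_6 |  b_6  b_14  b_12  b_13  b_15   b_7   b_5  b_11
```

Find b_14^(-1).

b_14

First locate the identity: row b_11 matches the header, so b_11 is the identity.
Scan row b_14 for b_11: b_14 * b_14 = b_11. Hence b_14^(-1) = b_14.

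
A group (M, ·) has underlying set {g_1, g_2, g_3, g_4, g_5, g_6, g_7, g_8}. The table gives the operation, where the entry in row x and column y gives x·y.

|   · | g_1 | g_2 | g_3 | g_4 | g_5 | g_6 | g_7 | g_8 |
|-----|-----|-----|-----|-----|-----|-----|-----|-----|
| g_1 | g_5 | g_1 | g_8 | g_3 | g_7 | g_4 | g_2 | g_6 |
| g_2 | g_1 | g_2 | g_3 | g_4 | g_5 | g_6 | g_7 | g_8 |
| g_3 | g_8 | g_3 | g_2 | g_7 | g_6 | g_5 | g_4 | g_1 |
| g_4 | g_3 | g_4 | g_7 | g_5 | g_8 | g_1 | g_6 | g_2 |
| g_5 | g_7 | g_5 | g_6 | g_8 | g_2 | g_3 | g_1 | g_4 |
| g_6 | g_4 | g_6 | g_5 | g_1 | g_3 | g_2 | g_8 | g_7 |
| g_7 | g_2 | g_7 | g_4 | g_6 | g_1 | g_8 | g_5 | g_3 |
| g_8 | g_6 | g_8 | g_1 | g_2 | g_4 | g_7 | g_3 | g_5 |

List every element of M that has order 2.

Identity is g_2. Compute the order of each non-identity element by repeated multiplication:
  g_1: g_1 → g_5 → g_7 → g_2  (order 4)
  g_3: g_3 → g_2  (order 2)
  g_4: g_4 → g_5 → g_8 → g_2  (order 4)
  g_5: g_5 → g_2  (order 2)
  g_6: g_6 → g_2  (order 2)
  g_7: g_7 → g_5 → g_1 → g_2  (order 4)
  g_8: g_8 → g_5 → g_4 → g_2  (order 4)
Elements of order 2: {g_3, g_5, g_6}.

{g_3, g_5, g_6}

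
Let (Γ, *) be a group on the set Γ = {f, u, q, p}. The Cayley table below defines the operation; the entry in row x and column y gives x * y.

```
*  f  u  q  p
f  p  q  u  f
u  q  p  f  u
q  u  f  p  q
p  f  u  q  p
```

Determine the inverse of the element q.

q

First locate the identity: row p matches the header, so p is the identity.
Scan row q for p: q * q = p. Hence q^(-1) = q.
(Structurally, Γ here is isomorphic to the Klein four-group V_4.)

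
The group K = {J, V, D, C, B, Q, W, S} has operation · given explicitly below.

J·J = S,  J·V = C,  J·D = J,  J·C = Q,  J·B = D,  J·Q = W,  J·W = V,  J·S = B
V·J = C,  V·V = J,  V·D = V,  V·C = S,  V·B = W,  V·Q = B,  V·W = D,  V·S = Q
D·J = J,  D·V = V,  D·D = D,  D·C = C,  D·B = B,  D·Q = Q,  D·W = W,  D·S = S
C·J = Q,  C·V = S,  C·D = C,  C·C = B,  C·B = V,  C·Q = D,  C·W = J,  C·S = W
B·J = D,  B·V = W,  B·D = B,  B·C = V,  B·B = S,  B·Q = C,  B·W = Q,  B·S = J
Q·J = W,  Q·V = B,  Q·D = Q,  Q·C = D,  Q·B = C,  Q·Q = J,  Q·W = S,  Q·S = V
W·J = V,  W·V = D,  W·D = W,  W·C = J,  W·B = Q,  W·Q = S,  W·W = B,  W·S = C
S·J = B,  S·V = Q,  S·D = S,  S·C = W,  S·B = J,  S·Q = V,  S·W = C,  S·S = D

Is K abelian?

Check whether the table is symmetric across its main diagonal.
Every entry (row x, col y) equals the entry (row y, col x), so K is abelian.
(In fact K ≅ the cyclic group Z_8.)

Yes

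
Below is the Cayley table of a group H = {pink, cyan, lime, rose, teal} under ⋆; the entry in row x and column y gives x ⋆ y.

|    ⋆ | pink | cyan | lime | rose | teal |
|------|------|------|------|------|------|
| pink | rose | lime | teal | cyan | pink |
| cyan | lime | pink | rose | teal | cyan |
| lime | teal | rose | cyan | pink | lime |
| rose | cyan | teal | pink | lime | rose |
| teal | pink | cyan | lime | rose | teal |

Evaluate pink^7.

pink^1 = pink
pink^2 = pink ⋆ pink = rose
pink^3 = rose ⋆ pink = cyan
pink^4 = cyan ⋆ pink = lime
pink^5 = lime ⋆ pink = teal
pink^6 = teal ⋆ pink = pink
pink^7 = pink ⋆ pink = rose
(Structurally, H here is isomorphic to the cyclic group Z_5.)

rose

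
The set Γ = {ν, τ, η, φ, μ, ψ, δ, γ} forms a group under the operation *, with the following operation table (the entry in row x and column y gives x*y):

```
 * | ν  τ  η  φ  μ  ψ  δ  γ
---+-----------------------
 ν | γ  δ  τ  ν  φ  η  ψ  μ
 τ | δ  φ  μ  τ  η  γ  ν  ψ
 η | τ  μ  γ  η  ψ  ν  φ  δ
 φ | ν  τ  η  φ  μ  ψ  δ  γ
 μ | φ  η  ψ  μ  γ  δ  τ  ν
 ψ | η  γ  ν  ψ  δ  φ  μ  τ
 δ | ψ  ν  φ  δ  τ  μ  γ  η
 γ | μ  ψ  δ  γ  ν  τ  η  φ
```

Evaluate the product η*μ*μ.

δ

η*μ = ψ
ψ*μ = δ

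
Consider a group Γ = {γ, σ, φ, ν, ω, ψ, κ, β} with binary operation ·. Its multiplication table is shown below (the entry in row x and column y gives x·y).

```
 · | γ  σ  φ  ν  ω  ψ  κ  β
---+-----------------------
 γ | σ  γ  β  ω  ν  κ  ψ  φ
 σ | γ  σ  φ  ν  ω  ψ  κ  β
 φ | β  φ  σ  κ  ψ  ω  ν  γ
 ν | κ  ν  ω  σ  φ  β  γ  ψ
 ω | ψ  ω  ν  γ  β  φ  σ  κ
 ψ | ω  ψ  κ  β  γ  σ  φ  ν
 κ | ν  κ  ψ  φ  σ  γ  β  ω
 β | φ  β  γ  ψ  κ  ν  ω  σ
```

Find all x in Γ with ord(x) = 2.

Identity is σ. Compute the order of each non-identity element by repeated multiplication:
  γ: γ → σ  (order 2)
  φ: φ → σ  (order 2)
  ν: ν → σ  (order 2)
  ω: ω → β → κ → σ  (order 4)
  ψ: ψ → σ  (order 2)
  κ: κ → β → ω → σ  (order 4)
  β: β → σ  (order 2)
Elements of order 2: {β, γ, ν, φ, ψ}.

{β, γ, ν, φ, ψ}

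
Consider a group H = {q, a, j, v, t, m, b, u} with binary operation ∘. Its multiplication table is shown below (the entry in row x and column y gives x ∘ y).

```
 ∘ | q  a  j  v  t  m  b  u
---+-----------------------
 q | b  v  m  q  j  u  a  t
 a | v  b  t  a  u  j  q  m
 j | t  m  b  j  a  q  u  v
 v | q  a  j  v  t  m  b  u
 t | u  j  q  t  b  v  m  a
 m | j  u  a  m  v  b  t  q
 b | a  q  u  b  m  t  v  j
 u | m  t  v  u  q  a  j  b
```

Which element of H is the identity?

The identity e satisfies e ∘ x = x for all x, so its row in the table reproduces the column headers.
Row v reads: q, a, j, v, t, m, b, u — exactly the header order. So v is the identity.

v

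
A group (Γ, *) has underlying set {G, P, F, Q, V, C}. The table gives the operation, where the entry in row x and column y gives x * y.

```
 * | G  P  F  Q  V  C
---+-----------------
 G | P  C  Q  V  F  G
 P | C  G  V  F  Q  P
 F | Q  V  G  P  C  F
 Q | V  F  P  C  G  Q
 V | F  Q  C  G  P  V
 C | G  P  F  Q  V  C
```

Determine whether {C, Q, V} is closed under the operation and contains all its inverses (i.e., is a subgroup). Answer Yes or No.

Q * V = G, which is not in {C, Q, V}.
The subset is not closed under *, so it is not a subgroup.

No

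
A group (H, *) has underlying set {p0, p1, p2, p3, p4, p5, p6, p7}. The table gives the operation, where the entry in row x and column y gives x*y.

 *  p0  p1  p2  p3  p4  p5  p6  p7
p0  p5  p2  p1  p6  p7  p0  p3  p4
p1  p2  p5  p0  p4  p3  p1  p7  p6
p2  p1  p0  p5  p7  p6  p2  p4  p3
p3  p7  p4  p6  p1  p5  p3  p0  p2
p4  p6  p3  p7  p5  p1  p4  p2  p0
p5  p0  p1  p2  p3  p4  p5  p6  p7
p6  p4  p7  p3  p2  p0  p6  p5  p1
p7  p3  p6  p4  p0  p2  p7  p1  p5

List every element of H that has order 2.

Identity is p5. Compute the order of each non-identity element by repeated multiplication:
  p0: p0 → p5  (order 2)
  p1: p1 → p5  (order 2)
  p2: p2 → p5  (order 2)
  p3: p3 → p1 → p4 → p5  (order 4)
  p4: p4 → p1 → p3 → p5  (order 4)
  p6: p6 → p5  (order 2)
  p7: p7 → p5  (order 2)
Elements of order 2: {p0, p1, p2, p6, p7}.

{p0, p1, p2, p6, p7}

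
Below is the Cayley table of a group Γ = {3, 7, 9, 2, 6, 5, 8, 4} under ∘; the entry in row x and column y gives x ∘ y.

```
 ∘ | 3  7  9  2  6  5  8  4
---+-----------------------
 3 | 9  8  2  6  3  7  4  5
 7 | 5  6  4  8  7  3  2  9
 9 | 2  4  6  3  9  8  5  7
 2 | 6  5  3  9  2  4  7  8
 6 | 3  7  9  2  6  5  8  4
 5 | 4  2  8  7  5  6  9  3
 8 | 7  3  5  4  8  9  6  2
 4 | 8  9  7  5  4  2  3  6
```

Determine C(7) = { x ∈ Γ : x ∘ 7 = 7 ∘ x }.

{4, 6, 7, 9}

Compare row 7 with column 7 entry by entry.
9 ∘ 7 = 4 = 7 ∘ 9, so 9 commutes with 7.
3 ∘ 7 = 8 but 7 ∘ 3 = 5, so 3 does not.
Collecting the elements that commute with 7: C(7) = {4, 6, 7, 9}.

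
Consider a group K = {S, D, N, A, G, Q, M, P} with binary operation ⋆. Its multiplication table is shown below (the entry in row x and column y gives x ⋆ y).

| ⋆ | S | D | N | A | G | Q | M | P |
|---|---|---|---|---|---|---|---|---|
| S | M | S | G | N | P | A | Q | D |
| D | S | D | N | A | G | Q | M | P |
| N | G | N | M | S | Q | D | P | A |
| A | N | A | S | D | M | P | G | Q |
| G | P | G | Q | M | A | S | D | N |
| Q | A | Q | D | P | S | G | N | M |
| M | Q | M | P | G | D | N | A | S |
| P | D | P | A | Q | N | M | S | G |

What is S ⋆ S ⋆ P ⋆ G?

S ⋆ S = M
M ⋆ P = S
S ⋆ G = P

P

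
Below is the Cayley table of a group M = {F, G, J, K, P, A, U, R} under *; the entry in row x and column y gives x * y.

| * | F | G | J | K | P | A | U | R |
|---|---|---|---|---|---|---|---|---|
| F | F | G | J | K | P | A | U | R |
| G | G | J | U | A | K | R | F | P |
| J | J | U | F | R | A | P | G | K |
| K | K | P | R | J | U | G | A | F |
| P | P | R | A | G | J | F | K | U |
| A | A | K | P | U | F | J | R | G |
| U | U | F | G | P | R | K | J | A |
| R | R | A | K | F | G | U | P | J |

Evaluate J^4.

J^1 = J
J^2 = J * J = F
J^3 = F * J = J
J^4 = J * J = F

F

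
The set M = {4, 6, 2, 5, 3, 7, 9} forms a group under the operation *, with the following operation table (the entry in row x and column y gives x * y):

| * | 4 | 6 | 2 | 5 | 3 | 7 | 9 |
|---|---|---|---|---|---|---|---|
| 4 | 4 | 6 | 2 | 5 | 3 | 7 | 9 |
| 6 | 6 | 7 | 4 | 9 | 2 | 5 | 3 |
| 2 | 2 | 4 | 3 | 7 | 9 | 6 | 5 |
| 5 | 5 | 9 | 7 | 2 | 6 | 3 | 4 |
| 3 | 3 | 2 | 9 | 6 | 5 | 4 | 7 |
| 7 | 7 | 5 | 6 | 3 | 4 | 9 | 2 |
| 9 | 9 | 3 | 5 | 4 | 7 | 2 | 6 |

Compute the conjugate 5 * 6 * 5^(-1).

The identity is 4. In row 5, the entry 4 sits in column 9, so 5^(-1) = 9.
5 * 6 = 9
9 * 9 = 6

6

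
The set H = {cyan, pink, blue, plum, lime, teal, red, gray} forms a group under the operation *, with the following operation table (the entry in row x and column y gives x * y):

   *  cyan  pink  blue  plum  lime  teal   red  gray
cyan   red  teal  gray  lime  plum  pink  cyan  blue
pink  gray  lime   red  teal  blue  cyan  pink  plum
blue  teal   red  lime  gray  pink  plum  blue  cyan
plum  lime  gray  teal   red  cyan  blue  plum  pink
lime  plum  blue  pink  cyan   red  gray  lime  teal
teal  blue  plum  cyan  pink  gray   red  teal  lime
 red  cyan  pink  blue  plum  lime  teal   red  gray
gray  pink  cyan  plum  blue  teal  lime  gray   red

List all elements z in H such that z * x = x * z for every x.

An element z is central iff its row equals its column in the table.
For blue: blue * cyan = teal ≠ gray = cyan * blue, so blue ∉ Z.
Checking each element this way leaves Z(H) = {lime, red}.

{lime, red}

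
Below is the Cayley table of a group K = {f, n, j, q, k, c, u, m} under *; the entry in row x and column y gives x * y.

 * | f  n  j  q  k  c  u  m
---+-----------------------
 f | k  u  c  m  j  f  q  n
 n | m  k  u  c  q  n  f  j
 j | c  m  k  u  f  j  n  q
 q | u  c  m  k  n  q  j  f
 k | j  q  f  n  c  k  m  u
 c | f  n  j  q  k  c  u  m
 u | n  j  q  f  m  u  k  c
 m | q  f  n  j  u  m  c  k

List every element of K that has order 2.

{k}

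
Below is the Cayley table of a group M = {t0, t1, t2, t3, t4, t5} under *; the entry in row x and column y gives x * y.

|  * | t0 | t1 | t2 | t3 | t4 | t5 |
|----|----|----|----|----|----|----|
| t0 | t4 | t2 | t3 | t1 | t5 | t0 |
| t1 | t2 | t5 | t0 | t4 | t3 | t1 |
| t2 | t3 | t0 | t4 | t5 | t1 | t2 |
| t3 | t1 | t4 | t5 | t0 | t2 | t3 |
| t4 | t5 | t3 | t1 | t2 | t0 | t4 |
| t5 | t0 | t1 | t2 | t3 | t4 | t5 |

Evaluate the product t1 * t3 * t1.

t1 * t3 = t4
t4 * t1 = t3

t3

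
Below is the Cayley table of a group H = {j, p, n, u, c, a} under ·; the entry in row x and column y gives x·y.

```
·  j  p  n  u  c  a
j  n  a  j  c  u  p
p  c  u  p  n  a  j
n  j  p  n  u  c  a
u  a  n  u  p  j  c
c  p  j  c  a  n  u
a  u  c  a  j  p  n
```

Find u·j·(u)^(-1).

The identity is n. In row u, the entry n sits in column p, so u^(-1) = p.
u·j = a
a·p = c
(Structurally, H here is isomorphic to the symmetric group S_3.)

c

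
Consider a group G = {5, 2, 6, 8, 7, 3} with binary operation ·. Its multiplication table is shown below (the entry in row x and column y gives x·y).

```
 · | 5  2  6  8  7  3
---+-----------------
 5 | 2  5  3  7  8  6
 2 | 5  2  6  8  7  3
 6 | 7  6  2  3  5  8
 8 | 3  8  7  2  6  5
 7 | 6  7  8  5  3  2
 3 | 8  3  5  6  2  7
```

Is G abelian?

3·8 = 6 but 8·3 = 5.
Since 3 and 8 do not commute, G is not abelian.

No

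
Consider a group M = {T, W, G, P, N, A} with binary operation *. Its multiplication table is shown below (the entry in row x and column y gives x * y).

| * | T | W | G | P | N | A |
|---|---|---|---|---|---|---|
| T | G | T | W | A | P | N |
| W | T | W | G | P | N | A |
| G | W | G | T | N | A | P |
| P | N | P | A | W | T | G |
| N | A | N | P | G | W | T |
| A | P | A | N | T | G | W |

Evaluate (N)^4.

N^1 = N
N^2 = N * N = W
N^3 = W * N = N
N^4 = N * N = W
(Structurally, M here is isomorphic to the symmetric group S_3.)

W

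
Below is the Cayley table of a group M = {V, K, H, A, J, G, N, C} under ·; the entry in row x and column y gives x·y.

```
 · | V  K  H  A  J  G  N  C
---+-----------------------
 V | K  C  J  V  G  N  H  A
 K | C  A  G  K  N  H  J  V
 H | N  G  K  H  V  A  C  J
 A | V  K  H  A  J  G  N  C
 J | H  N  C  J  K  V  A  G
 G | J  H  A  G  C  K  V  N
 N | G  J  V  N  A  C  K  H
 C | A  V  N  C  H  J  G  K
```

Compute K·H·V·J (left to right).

K·H = G
G·V = J
J·J = K

K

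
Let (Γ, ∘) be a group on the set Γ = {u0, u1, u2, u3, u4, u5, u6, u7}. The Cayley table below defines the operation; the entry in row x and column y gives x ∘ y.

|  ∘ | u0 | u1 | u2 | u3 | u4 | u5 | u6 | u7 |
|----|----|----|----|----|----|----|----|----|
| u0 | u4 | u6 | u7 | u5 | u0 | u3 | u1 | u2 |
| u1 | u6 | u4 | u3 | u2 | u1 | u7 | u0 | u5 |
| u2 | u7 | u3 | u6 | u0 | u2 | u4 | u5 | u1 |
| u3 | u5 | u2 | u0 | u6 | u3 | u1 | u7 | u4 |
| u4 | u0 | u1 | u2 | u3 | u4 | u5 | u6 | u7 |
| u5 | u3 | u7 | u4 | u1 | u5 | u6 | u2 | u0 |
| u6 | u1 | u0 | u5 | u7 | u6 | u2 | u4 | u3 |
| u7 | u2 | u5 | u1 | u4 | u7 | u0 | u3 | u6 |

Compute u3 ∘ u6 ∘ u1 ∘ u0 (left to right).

u3

u3 ∘ u6 = u7
u7 ∘ u1 = u5
u5 ∘ u0 = u3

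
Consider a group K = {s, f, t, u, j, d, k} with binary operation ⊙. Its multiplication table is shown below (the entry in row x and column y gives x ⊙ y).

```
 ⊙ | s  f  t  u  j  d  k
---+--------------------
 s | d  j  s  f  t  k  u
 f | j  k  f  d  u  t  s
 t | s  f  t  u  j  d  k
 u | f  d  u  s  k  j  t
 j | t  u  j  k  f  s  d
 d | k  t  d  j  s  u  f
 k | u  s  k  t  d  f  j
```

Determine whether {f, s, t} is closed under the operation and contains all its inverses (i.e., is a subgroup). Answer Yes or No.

No

s ⊙ s = d, which is not in {f, s, t}.
The subset is not closed under ⊙, so it is not a subgroup.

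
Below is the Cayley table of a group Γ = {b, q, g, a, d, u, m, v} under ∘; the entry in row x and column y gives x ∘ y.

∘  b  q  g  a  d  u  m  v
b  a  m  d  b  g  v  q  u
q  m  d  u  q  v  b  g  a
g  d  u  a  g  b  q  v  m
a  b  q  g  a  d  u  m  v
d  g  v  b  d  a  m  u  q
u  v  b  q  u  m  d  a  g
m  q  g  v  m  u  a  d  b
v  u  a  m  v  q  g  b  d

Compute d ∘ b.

g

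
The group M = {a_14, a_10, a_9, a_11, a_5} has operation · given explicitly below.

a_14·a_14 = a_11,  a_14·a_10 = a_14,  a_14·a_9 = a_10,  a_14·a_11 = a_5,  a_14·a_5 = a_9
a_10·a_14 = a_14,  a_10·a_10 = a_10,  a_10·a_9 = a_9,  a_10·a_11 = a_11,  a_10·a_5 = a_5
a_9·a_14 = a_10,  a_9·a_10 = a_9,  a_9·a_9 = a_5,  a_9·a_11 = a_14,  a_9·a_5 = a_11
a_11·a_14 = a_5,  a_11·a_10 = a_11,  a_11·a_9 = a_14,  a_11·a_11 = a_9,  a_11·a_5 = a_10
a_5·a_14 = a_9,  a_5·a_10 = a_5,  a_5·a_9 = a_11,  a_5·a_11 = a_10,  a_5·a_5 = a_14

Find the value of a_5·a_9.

a_11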